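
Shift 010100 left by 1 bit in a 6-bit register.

Original: 010100 (decimal 20)
Shift left by 1 position
Append 1 zero on the right
Result: 101000 (decimal 40)
Equivalent: 20 << 1 = 20 × 2^1 = 40



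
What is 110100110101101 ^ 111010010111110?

XOR: 1 when bits differ
  110100110101101
^ 111010010111110
-----------------
  001110100010011
Decimal: 27053 ^ 29886 = 7443



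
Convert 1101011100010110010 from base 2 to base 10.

Sum of powers of 2 for each 1-bit:
2^1 + 2^4 + 2^5 + 2^7 + 2^11 + 2^12 + 2^13 + 2^15 + 2^17 + 2^18
= 2 + 16 + 32 + 128 + 2048 + 4096 + 8192 + 32768 + 131072 + 262144
= 440498



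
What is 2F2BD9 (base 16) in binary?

Convert each hex digit to 4 bits:
  2 = 0010
  F = 1111
  2 = 0010
  B = 1011
  D = 1101
  9 = 1001
Concatenate: 001011110010101111011001



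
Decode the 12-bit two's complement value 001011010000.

Binary: 001011010000
Sign bit: 0 (non-negative)
Read directly as an unsigned value:
001011010000 = 512 + 128 + 64 + 16 = 720
Value: 720



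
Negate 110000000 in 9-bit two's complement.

Original (sign bit 1, negative): 110000000
Step 1 - Invert all bits: 001111111
Step 2 - Add 1: 010000000
Verification: 110000000 + 010000000 = 1000000000; discarding the end carry (carry out of the top bit) leaves the 9-bit value 000000000, as required for x + (-x)



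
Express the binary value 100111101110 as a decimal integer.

Sum of powers of 2 for each 1-bit:
2^1 + 2^2 + 2^3 + 2^5 + 2^6 + 2^7 + 2^8 + 2^11
= 2 + 4 + 8 + 32 + 64 + 128 + 256 + 2048
= 2542



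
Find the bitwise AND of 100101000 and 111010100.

AND: 1 only when both bits are 1
  100101000
& 111010100
-----------
  100000000
Decimal: 296 & 468 = 256



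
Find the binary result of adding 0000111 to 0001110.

Add column by column from the right: bit + bit + carry-in; write the sum mod 2, carry 1 when the sum is 2 or 3.
carry:  0011100
        0000111
+       0001110
---------------
       00010101
(the carry out of the leftmost column, 0, becomes the leading bit)
Decimal check:
  0000111 = 4 + 2 + 1 = 7
  0001110 = 8 + 4 + 2 = 14
  7 + 14 = 21, and 00010101 = 16 + 4 + 1 = 21 ✓



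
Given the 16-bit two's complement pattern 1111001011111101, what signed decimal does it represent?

Binary: 1111001011111101
Sign bit: 1 (negative)
Invert: 0000110100000010
Add 1:  0000110100000011
Magnitude: 0000110100000011 = 2048 + 1024 + 256 + 2 + 1 = 3331
Value: -3331



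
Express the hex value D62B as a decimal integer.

Expand by place value (powers of 16):
Digit values: D = 13, B = 11
D62B = 13 × 16^3 + 6 × 16^2 + 2 × 16^1 + 11 × 16^0
= 13 × 4096 + 6 × 256 + 2 × 16 + 11 × 1
= 53248 + 1536 + 32 + 11
= 54827



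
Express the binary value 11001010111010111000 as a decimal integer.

Sum of powers of 2 for each 1-bit:
2^3 + 2^4 + 2^5 + 2^7 + 2^9 + 2^10 + 2^11 + 2^13 + 2^15 + 2^18 + 2^19
= 8 + 16 + 32 + 128 + 512 + 1024 + 2048 + 8192 + 32768 + 262144 + 524288
= 831160



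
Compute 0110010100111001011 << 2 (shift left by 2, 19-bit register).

Original: 0110010100111001011 (decimal 207307)
Shift left by 2 positions
Append 2 zeros on the right and drop the 2 high bits that overflow the 19-bit width
Result: 1001010011100101100 (decimal 304940)
Equivalent: 207307 << 2 = 207307 × 2^2 = 829228, truncated to 19 bits = 304940



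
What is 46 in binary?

Using repeated division by 2:
46 ÷ 2 = 23 remainder 0
23 ÷ 2 = 11 remainder 1
11 ÷ 2 = 5 remainder 1
5 ÷ 2 = 2 remainder 1
2 ÷ 2 = 1 remainder 0
1 ÷ 2 = 0 remainder 1
Reading remainders bottom to top: 101110



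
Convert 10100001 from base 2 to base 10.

Sum of powers of 2 for each 1-bit:
2^0 + 2^5 + 2^7
= 1 + 32 + 128
= 161



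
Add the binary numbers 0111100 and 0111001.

Add column by column from the right: bit + bit + carry-in; write the sum mod 2, carry 1 when the sum is 2 or 3.
carry:  1110000
        0111100
+       0111001
---------------
       01110101
(the carry out of the leftmost column, 0, becomes the leading bit)
Decimal check:
  0111100 = 32 + 16 + 8 + 4 = 60
  0111001 = 32 + 16 + 8 + 1 = 57
  60 + 57 = 117, and 01110101 = 64 + 32 + 16 + 4 + 1 = 117 ✓



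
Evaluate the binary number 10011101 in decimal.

Sum of powers of 2 for each 1-bit:
2^0 + 2^2 + 2^3 + 2^4 + 2^7
= 1 + 4 + 8 + 16 + 128
= 157



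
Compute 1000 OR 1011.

OR: 1 when either bit is 1
  1000
| 1011
------
  1011
Decimal: 8 | 11 = 11



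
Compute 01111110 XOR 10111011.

XOR: 1 when bits differ
  01111110
^ 10111011
----------
  11000101
Decimal: 126 ^ 187 = 197



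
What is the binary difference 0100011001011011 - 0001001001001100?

Method 1 - Direct subtraction (column by column from the right: bit − bit − borrow-in; if negative, add 2 and borrow 1 from the next column):
borrow: 0110000000011000
        0100011001011011
-       0001001001001100
------------------------
        0011010000001111

Method 2 - Add two's complement:
Two's complement of 0001001001001100: invert → 1110110110110011, add 1 → 1110110110110100
  0100011001011011
+ 1110110110110100
------------------
 10011010000001111  (end carry out of the top bit = 1)
Discarding the end carry: 0011010000001111
Decimal check:
  0100011001011011 = 16384 + 1024 + 512 + 64 + 16 + 8 + 2 + 1 = 18011
  0001001001001100 = 4096 + 512 + 64 + 8 + 4 = 4684
  18011 - 4684 = 13327, and 0011010000001111 = 8192 + 4096 + 1024 + 8 + 4 + 2 + 1 = 13327 ✓



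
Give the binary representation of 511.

Using repeated division by 2:
511 ÷ 2 = 255 remainder 1
255 ÷ 2 = 127 remainder 1
127 ÷ 2 = 63 remainder 1
63 ÷ 2 = 31 remainder 1
31 ÷ 2 = 15 remainder 1
15 ÷ 2 = 7 remainder 1
7 ÷ 2 = 3 remainder 1
3 ÷ 2 = 1 remainder 1
1 ÷ 2 = 0 remainder 1
Reading remainders bottom to top: 111111111



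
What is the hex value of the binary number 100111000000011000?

Group into 4-bit nibbles from right:
  0010 = 2
  0111 = 7
  0000 = 0
  0001 = 1
  1000 = 8
Result: 27018



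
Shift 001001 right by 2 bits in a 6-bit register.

Original: 001001 (decimal 9)
Shift right by 2 positions
Drop the 2 low bits; fill with zeros on the left
Result: 000010 (decimal 2)
Equivalent: 9 >> 2 = 9 ÷ 2^2 = 2



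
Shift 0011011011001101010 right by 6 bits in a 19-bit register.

Original: 0011011011001101010 (decimal 112234)
Shift right by 6 positions
Drop the 6 low bits; fill with zeros on the left
Result: 0000000011011011001 (decimal 1753)
Equivalent: 112234 >> 6 = 112234 ÷ 2^6 = 1753



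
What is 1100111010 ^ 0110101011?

XOR: 1 when bits differ
  1100111010
^ 0110101011
------------
  1010010001
Decimal: 826 ^ 427 = 657



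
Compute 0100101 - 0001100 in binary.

Method 1 - Direct subtraction (column by column from the right: bit − bit − borrow-in; if negative, add 2 and borrow 1 from the next column):
borrow: 0110000
        0100101
-       0001100
---------------
        0011001

Method 2 - Add two's complement:
Two's complement of 0001100: invert → 1110011, add 1 → 1110100
  0100101
+ 1110100
---------
 10011001  (end carry out of the top bit = 1)
Discarding the end carry: 0011001
Decimal check:
  0100101 = 32 + 4 + 1 = 37
  0001100 = 8 + 4 = 12
  37 - 12 = 25, and 0011001 = 16 + 8 + 1 = 25 ✓



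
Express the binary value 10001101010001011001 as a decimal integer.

Sum of powers of 2 for each 1-bit:
2^0 + 2^3 + 2^4 + 2^6 + 2^10 + 2^12 + 2^14 + 2^15 + 2^19
= 1 + 8 + 16 + 64 + 1024 + 4096 + 16384 + 32768 + 524288
= 578649



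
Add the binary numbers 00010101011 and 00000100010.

Add column by column from the right: bit + bit + carry-in; write the sum mod 2, carry 1 when the sum is 2 or 3.
carry:  00001000100
        00010101011
+       00000100010
-------------------
       000011001101
(the carry out of the leftmost column, 0, becomes the leading bit)
Decimal check:
  00010101011 = 128 + 32 + 8 + 2 + 1 = 171
  00000100010 = 32 + 2 = 34
  171 + 34 = 205, and 000011001101 = 128 + 64 + 8 + 4 + 1 = 205 ✓



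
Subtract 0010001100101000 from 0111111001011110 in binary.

Method 1 - Direct subtraction (column by column from the right: bit − bit − borrow-in; if negative, add 2 and borrow 1 from the next column):
borrow: 0000011001000000
        0111111001011110
-       0010001100101000
------------------------
        0101101100110110

Method 2 - Add two's complement:
Two's complement of 0010001100101000: invert → 1101110011010111, add 1 → 1101110011011000
  0111111001011110
+ 1101110011011000
------------------
 10101101100110110  (end carry out of the top bit = 1)
Discarding the end carry: 0101101100110110
Decimal check:
  0111111001011110 = 16384 + 8192 + 4096 + 2048 + 1024 + 512 + 64 + 16 + 8 + 4 + 2 = 32350
  0010001100101000 = 8192 + 512 + 256 + 32 + 8 = 9000
  32350 - 9000 = 23350, and 0101101100110110 = 16384 + 4096 + 2048 + 512 + 256 + 32 + 16 + 4 + 2 = 23350 ✓



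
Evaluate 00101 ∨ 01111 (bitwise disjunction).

OR: 1 when either bit is 1
  00101
| 01111
-------
  01111
Decimal: 5 | 15 = 15



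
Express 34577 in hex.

Using repeated division by 16 (digits 10–15 are A–F):
34577 ÷ 16 = 2161 remainder 1
2161 ÷ 16 = 135 remainder 1
135 ÷ 16 = 8 remainder 7
8 ÷ 16 = 0 remainder 8
Reading remainders bottom to top: 8711



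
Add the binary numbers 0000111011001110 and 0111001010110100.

Add column by column from the right: bit + bit + carry-in; write the sum mod 2, carry 1 when the sum is 2 or 3.
carry:  1111110111111000
        0000111011001110
+       0111001010110100
------------------------
       01000000110000010
(the carry out of the leftmost column, 0, becomes the leading bit)
Decimal check:
  0000111011001110 = 2048 + 1024 + 512 + 128 + 64 + 8 + 4 + 2 = 3790
  0111001010110100 = 16384 + 8192 + 4096 + 512 + 128 + 32 + 16 + 4 = 29364
  3790 + 29364 = 33154, and 01000000110000010 = 32768 + 256 + 128 + 2 = 33154 ✓



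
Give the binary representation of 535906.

Using repeated division by 2:
535906 ÷ 2 = 267953 remainder 0
267953 ÷ 2 = 133976 remainder 1
133976 ÷ 2 = 66988 remainder 0
66988 ÷ 2 = 33494 remainder 0
33494 ÷ 2 = 16747 remainder 0
16747 ÷ 2 = 8373 remainder 1
8373 ÷ 2 = 4186 remainder 1
4186 ÷ 2 = 2093 remainder 0
2093 ÷ 2 = 1046 remainder 1
1046 ÷ 2 = 523 remainder 0
523 ÷ 2 = 261 remainder 1
261 ÷ 2 = 130 remainder 1
130 ÷ 2 = 65 remainder 0
65 ÷ 2 = 32 remainder 1
32 ÷ 2 = 16 remainder 0
16 ÷ 2 = 8 remainder 0
8 ÷ 2 = 4 remainder 0
4 ÷ 2 = 2 remainder 0
2 ÷ 2 = 1 remainder 0
1 ÷ 2 = 0 remainder 1
Reading remainders bottom to top: 10000010110101100010



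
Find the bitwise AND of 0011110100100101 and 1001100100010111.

AND: 1 only when both bits are 1
  0011110100100101
& 1001100100010111
------------------
  0001100100000101
Decimal: 15653 & 39191 = 6405



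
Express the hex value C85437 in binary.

Convert each hex digit to 4 bits:
  C = 1100
  8 = 1000
  5 = 0101
  4 = 0100
  3 = 0011
  7 = 0111
Concatenate: 110010000101010000110111



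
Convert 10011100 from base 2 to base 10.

Sum of powers of 2 for each 1-bit:
2^2 + 2^3 + 2^4 + 2^7
= 4 + 8 + 16 + 128
= 156



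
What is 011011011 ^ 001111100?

XOR: 1 when bits differ
  011011011
^ 001111100
-----------
  010100111
Decimal: 219 ^ 124 = 167



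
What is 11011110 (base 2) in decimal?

Sum of powers of 2 for each 1-bit:
2^1 + 2^2 + 2^3 + 2^4 + 2^6 + 2^7
= 2 + 4 + 8 + 16 + 64 + 128
= 222



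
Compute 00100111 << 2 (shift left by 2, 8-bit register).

Original: 00100111 (decimal 39)
Shift left by 2 positions
Append 2 zeros on the right
Result: 10011100 (decimal 156)
Equivalent: 39 << 2 = 39 × 2^2 = 156



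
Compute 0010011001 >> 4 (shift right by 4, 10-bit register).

Original: 0010011001 (decimal 153)
Shift right by 4 positions
Drop the 4 low bits; fill with zeros on the left
Result: 0000001001 (decimal 9)
Equivalent: 153 >> 4 = 153 ÷ 2^4 = 9



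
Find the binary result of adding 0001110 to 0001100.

Add column by column from the right: bit + bit + carry-in; write the sum mod 2, carry 1 when the sum is 2 or 3.
carry:  0011000
        0001110
+       0001100
---------------
       00011010
(the carry out of the leftmost column, 0, becomes the leading bit)
Decimal check:
  0001110 = 8 + 4 + 2 = 14
  0001100 = 8 + 4 = 12
  14 + 12 = 26, and 00011010 = 16 + 8 + 2 = 26 ✓



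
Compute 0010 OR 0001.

OR: 1 when either bit is 1
  0010
| 0001
------
  0011
Decimal: 2 | 1 = 3



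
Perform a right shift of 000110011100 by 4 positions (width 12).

Original: 000110011100 (decimal 412)
Shift right by 4 positions
Drop the 4 low bits; fill with zeros on the left
Result: 000000011001 (decimal 25)
Equivalent: 412 >> 4 = 412 ÷ 2^4 = 25



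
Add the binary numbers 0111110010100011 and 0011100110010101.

Add column by column from the right: bit + bit + carry-in; write the sum mod 2, carry 1 when the sum is 2 or 3.
carry:  1111001100001110
        0111110010100011
+       0011100110010101
------------------------
       01011011000111000
(the carry out of the leftmost column, 0, becomes the leading bit)
Decimal check:
  0111110010100011 = 16384 + 8192 + 4096 + 2048 + 1024 + 128 + 32 + 2 + 1 = 31907
  0011100110010101 = 8192 + 4096 + 2048 + 256 + 128 + 16 + 4 + 1 = 14741
  31907 + 14741 = 46648, and 01011011000111000 = 32768 + 8192 + 4096 + 1024 + 512 + 32 + 16 + 8 = 46648 ✓



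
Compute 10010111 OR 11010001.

OR: 1 when either bit is 1
  10010111
| 11010001
----------
  11010111
Decimal: 151 | 209 = 215



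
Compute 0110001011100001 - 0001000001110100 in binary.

Method 1 - Direct subtraction (column by column from the right: bit − bit − borrow-in; if negative, add 2 and borrow 1 from the next column):
borrow: 0010000011111000
        0110001011100001
-       0001000001110100
------------------------
        0101001001101101

Method 2 - Add two's complement:
Two's complement of 0001000001110100: invert → 1110111110001011, add 1 → 1110111110001100
  0110001011100001
+ 1110111110001100
------------------
 10101001001101101  (end carry out of the top bit = 1)
Discarding the end carry: 0101001001101101
Decimal check:
  0110001011100001 = 16384 + 8192 + 512 + 128 + 64 + 32 + 1 = 25313
  0001000001110100 = 4096 + 64 + 32 + 16 + 4 = 4212
  25313 - 4212 = 21101, and 0101001001101101 = 16384 + 4096 + 512 + 64 + 32 + 8 + 4 + 1 = 21101 ✓



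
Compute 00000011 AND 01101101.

AND: 1 only when both bits are 1
  00000011
& 01101101
----------
  00000001
Decimal: 3 & 109 = 1



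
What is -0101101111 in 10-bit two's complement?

Original: 0101101111
Step 1 - Invert all bits: 1010010000
Step 2 - Add 1: 1010010001
Verification: 0101101111 + 1010010001 = 10000000000; discarding the end carry (carry out of the top bit) leaves the 10-bit value 0000000000, as required for x + (-x)



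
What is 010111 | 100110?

OR: 1 when either bit is 1
  010111
| 100110
--------
  110111
Decimal: 23 | 38 = 55



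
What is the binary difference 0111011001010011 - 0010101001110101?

Method 1 - Direct subtraction (column by column from the right: bit − bit − borrow-in; if negative, add 2 and borrow 1 from the next column):
borrow: 0001011111111000
        0111011001010011
-       0010101001110101
------------------------
        0100101111011110

Method 2 - Add two's complement:
Two's complement of 0010101001110101: invert → 1101010110001010, add 1 → 1101010110001011
  0111011001010011
+ 1101010110001011
------------------
 10100101111011110  (end carry out of the top bit = 1)
Discarding the end carry: 0100101111011110
Decimal check:
  0111011001010011 = 16384 + 8192 + 4096 + 1024 + 512 + 64 + 16 + 2 + 1 = 30291
  0010101001110101 = 8192 + 2048 + 512 + 64 + 32 + 16 + 4 + 1 = 10869
  30291 - 10869 = 19422, and 0100101111011110 = 16384 + 2048 + 512 + 256 + 128 + 64 + 16 + 8 + 4 + 2 = 19422 ✓



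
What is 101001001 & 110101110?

AND: 1 only when both bits are 1
  101001001
& 110101110
-----------
  100001000
Decimal: 329 & 430 = 264



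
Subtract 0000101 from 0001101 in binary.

Method 1 - Direct subtraction (column by column from the right: bit − bit − borrow-in; if negative, add 2 and borrow 1 from the next column):
borrow: 0000000
        0001101
-       0000101
---------------
        0001000

Method 2 - Add two's complement:
Two's complement of 0000101: invert → 1111010, add 1 → 1111011
  0001101
+ 1111011
---------
 10001000  (end carry out of the top bit = 1)
Discarding the end carry: 0001000
Decimal check:
  0001101 = 8 + 4 + 1 = 13
  0000101 = 4 + 1 = 5
  13 - 5 = 8, and 0001000 = 8 ✓



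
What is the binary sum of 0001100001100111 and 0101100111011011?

Add column by column from the right: bit + bit + carry-in; write the sum mod 2, carry 1 when the sum is 2 or 3.
carry:  0011001111111110
        0001100001100111
+       0101100111011011
------------------------
       00111001001000010
(the carry out of the leftmost column, 0, becomes the leading bit)
Decimal check:
  0001100001100111 = 4096 + 2048 + 64 + 32 + 4 + 2 + 1 = 6247
  0101100111011011 = 16384 + 4096 + 2048 + 256 + 128 + 64 + 16 + 8 + 2 + 1 = 23003
  6247 + 23003 = 29250, and 00111001001000010 = 16384 + 8192 + 4096 + 512 + 64 + 2 = 29250 ✓



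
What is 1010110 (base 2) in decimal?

Sum of powers of 2 for each 1-bit:
2^1 + 2^2 + 2^4 + 2^6
= 2 + 4 + 16 + 64
= 86



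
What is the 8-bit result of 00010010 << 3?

Original: 00010010 (decimal 18)
Shift left by 3 positions
Append 3 zeros on the right
Result: 10010000 (decimal 144)
Equivalent: 18 << 3 = 18 × 2^3 = 144



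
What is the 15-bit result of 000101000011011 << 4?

Original: 000101000011011 (decimal 2587)
Shift left by 4 positions
Append 4 zeros on the right and drop the 4 high bits that overflow the 15-bit width
Result: 010000110110000 (decimal 8624)
Equivalent: 2587 << 4 = 2587 × 2^4 = 41392, truncated to 15 bits = 8624



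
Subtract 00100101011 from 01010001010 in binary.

Method 1 - Direct subtraction (column by column from the right: bit − bit − borrow-in; if negative, add 2 and borrow 1 from the next column):
borrow: 01011111110
        01010001010
-       00100101011
-------------------
        00101011111

Method 2 - Add two's complement:
Two's complement of 00100101011: invert → 11011010100, add 1 → 11011010101
  01010001010
+ 11011010101
-------------
 100101011111  (end carry out of the top bit = 1)
Discarding the end carry: 00101011111
Decimal check:
  01010001010 = 512 + 128 + 8 + 2 = 650
  00100101011 = 256 + 32 + 8 + 2 + 1 = 299
  650 - 299 = 351, and 00101011111 = 256 + 64 + 16 + 8 + 4 + 2 + 1 = 351 ✓



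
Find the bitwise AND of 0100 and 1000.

AND: 1 only when both bits are 1
  0100
& 1000
------
  0000
Decimal: 4 & 8 = 0



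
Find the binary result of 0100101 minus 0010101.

Method 1 - Direct subtraction (column by column from the right: bit − bit − borrow-in; if negative, add 2 and borrow 1 from the next column):
borrow: 0100000
        0100101
-       0010101
---------------
        0010000

Method 2 - Add two's complement:
Two's complement of 0010101: invert → 1101010, add 1 → 1101011
  0100101
+ 1101011
---------
 10010000  (end carry out of the top bit = 1)
Discarding the end carry: 0010000
Decimal check:
  0100101 = 32 + 4 + 1 = 37
  0010101 = 16 + 4 + 1 = 21
  37 - 21 = 16, and 0010000 = 16 ✓



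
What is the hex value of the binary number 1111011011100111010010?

Group into 4-bit nibbles from right:
  0011 = 3
  1101 = D
  1011 = B
  1001 = 9
  1101 = D
  0010 = 2
Result: 3DB9D2



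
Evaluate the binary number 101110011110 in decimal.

Sum of powers of 2 for each 1-bit:
2^1 + 2^2 + 2^3 + 2^4 + 2^7 + 2^8 + 2^9 + 2^11
= 2 + 4 + 8 + 16 + 128 + 256 + 512 + 2048
= 2974



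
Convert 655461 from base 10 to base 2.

Using repeated division by 2:
655461 ÷ 2 = 327730 remainder 1
327730 ÷ 2 = 163865 remainder 0
163865 ÷ 2 = 81932 remainder 1
81932 ÷ 2 = 40966 remainder 0
40966 ÷ 2 = 20483 remainder 0
20483 ÷ 2 = 10241 remainder 1
10241 ÷ 2 = 5120 remainder 1
5120 ÷ 2 = 2560 remainder 0
2560 ÷ 2 = 1280 remainder 0
1280 ÷ 2 = 640 remainder 0
640 ÷ 2 = 320 remainder 0
320 ÷ 2 = 160 remainder 0
160 ÷ 2 = 80 remainder 0
80 ÷ 2 = 40 remainder 0
40 ÷ 2 = 20 remainder 0
20 ÷ 2 = 10 remainder 0
10 ÷ 2 = 5 remainder 0
5 ÷ 2 = 2 remainder 1
2 ÷ 2 = 1 remainder 0
1 ÷ 2 = 0 remainder 1
Reading remainders bottom to top: 10100000000001100101



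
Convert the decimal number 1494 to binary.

Using repeated division by 2:
1494 ÷ 2 = 747 remainder 0
747 ÷ 2 = 373 remainder 1
373 ÷ 2 = 186 remainder 1
186 ÷ 2 = 93 remainder 0
93 ÷ 2 = 46 remainder 1
46 ÷ 2 = 23 remainder 0
23 ÷ 2 = 11 remainder 1
11 ÷ 2 = 5 remainder 1
5 ÷ 2 = 2 remainder 1
2 ÷ 2 = 1 remainder 0
1 ÷ 2 = 0 remainder 1
Reading remainders bottom to top: 10111010110



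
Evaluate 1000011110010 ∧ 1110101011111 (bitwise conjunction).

AND: 1 only when both bits are 1
  1000011110010
& 1110101011111
---------------
  1000001010010
Decimal: 4338 & 7519 = 4178



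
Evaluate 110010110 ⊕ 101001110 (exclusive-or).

XOR: 1 when bits differ
  110010110
^ 101001110
-----------
  011011000
Decimal: 406 ^ 334 = 216



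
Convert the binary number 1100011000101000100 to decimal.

Sum of powers of 2 for each 1-bit:
2^2 + 2^6 + 2^8 + 2^12 + 2^13 + 2^17 + 2^18
= 4 + 64 + 256 + 4096 + 8192 + 131072 + 262144
= 405828



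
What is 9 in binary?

Using repeated division by 2:
9 ÷ 2 = 4 remainder 1
4 ÷ 2 = 2 remainder 0
2 ÷ 2 = 1 remainder 0
1 ÷ 2 = 0 remainder 1
Reading remainders bottom to top: 1001



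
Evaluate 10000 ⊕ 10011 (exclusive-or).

XOR: 1 when bits differ
  10000
^ 10011
-------
  00011
Decimal: 16 ^ 19 = 3



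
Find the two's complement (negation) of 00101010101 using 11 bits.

Original: 00101010101
Step 1 - Invert all bits: 11010101010
Step 2 - Add 1: 11010101011
Verification: 00101010101 + 11010101011 = 100000000000; discarding the end carry (carry out of the top bit) leaves the 11-bit value 00000000000, as required for x + (-x)



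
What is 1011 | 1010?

OR: 1 when either bit is 1
  1011
| 1010
------
  1011
Decimal: 11 | 10 = 11



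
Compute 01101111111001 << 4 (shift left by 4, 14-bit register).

Original: 01101111111001 (decimal 7161)
Shift left by 4 positions
Append 4 zeros on the right and drop the 4 high bits that overflow the 14-bit width
Result: 11111110010000 (decimal 16272)
Equivalent: 7161 << 4 = 7161 × 2^4 = 114576, truncated to 14 bits = 16272



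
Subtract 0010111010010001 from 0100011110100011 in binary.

Method 1 - Direct subtraction (column by column from the right: bit − bit − borrow-in; if negative, add 2 and borrow 1 from the next column):
borrow: 0111000000100000
        0100011110100011
-       0010111010010001
------------------------
        0001100100010010

Method 2 - Add two's complement:
Two's complement of 0010111010010001: invert → 1101000101101110, add 1 → 1101000101101111
  0100011110100011
+ 1101000101101111
------------------
 10001100100010010  (end carry out of the top bit = 1)
Discarding the end carry: 0001100100010010
Decimal check:
  0100011110100011 = 16384 + 1024 + 512 + 256 + 128 + 32 + 2 + 1 = 18339
  0010111010010001 = 8192 + 2048 + 1024 + 512 + 128 + 16 + 1 = 11921
  18339 - 11921 = 6418, and 0001100100010010 = 4096 + 2048 + 256 + 16 + 2 = 6418 ✓



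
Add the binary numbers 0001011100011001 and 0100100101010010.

Add column by column from the right: bit + bit + carry-in; write the sum mod 2, carry 1 when the sum is 2 or 3.
carry:  0011111000100000
        0001011100011001
+       0100100101010010
------------------------
       00110000001101011
(the carry out of the leftmost column, 0, becomes the leading bit)
Decimal check:
  0001011100011001 = 4096 + 1024 + 512 + 256 + 16 + 8 + 1 = 5913
  0100100101010010 = 16384 + 2048 + 256 + 64 + 16 + 2 = 18770
  5913 + 18770 = 24683, and 00110000001101011 = 16384 + 8192 + 64 + 32 + 8 + 2 + 1 = 24683 ✓



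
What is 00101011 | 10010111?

OR: 1 when either bit is 1
  00101011
| 10010111
----------
  10111111
Decimal: 43 | 151 = 191



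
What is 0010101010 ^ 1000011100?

XOR: 1 when bits differ
  0010101010
^ 1000011100
------------
  1010110110
Decimal: 170 ^ 540 = 694



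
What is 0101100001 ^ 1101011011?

XOR: 1 when bits differ
  0101100001
^ 1101011011
------------
  1000111010
Decimal: 353 ^ 859 = 570



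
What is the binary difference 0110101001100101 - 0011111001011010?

Method 1 - Direct subtraction (column by column from the right: bit − bit − borrow-in; if negative, add 2 and borrow 1 from the next column):
borrow: 0111100000110100
        0110101001100101
-       0011111001011010
------------------------
        0010110000001011

Method 2 - Add two's complement:
Two's complement of 0011111001011010: invert → 1100000110100101, add 1 → 1100000110100110
  0110101001100101
+ 1100000110100110
------------------
 10010110000001011  (end carry out of the top bit = 1)
Discarding the end carry: 0010110000001011
Decimal check:
  0110101001100101 = 16384 + 8192 + 2048 + 512 + 64 + 32 + 4 + 1 = 27237
  0011111001011010 = 8192 + 4096 + 2048 + 1024 + 512 + 64 + 16 + 8 + 2 = 15962
  27237 - 15962 = 11275, and 0010110000001011 = 8192 + 2048 + 1024 + 8 + 2 + 1 = 11275 ✓



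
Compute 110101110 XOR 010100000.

XOR: 1 when bits differ
  110101110
^ 010100000
-----------
  100001110
Decimal: 430 ^ 160 = 270



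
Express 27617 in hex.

Using repeated division by 16 (digits 10–15 are A–F):
27617 ÷ 16 = 1726 remainder 1
1726 ÷ 16 = 107 remainder 14 (E)
107 ÷ 16 = 6 remainder 11 (B)
6 ÷ 16 = 0 remainder 6
Reading remainders bottom to top: 6BE1



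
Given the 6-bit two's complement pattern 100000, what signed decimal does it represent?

Binary: 100000
Sign bit: 1 (negative)
Invert: 011111
Add 1:  100000
Magnitude: 100000 = 32
Value: -32



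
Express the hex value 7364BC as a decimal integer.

Expand by place value (powers of 16):
Digit values: B = 11, C = 12
7364BC = 7 × 16^5 + 3 × 16^4 + 6 × 16^3 + 4 × 16^2 + 11 × 16^1 + 12 × 16^0
= 7 × 1048576 + 3 × 65536 + 6 × 4096 + 4 × 256 + 11 × 16 + 12 × 1
= 7340032 + 196608 + 24576 + 1024 + 176 + 12
= 7562428



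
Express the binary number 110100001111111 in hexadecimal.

Group into 4-bit nibbles from right:
  0110 = 6
  1000 = 8
  0111 = 7
  1111 = F
Result: 687F



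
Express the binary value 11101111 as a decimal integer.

Sum of powers of 2 for each 1-bit:
2^0 + 2^1 + 2^2 + 2^3 + 2^5 + 2^6 + 2^7
= 1 + 2 + 4 + 8 + 32 + 64 + 128
= 239



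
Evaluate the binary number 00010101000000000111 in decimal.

Sum of powers of 2 for each 1-bit:
2^0 + 2^1 + 2^2 + 2^12 + 2^14 + 2^16
= 1 + 2 + 4 + 4096 + 16384 + 65536
= 86023



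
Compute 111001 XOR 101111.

XOR: 1 when bits differ
  111001
^ 101111
--------
  010110
Decimal: 57 ^ 47 = 22



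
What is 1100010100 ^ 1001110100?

XOR: 1 when bits differ
  1100010100
^ 1001110100
------------
  0101100000
Decimal: 788 ^ 628 = 352



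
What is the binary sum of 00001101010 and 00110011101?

Add column by column from the right: bit + bit + carry-in; write the sum mod 2, carry 1 when the sum is 2 or 3.
carry:  01111110000
        00001101010
+       00110011101
-------------------
       001000000111
(the carry out of the leftmost column, 0, becomes the leading bit)
Decimal check:
  00001101010 = 64 + 32 + 8 + 2 = 106
  00110011101 = 256 + 128 + 16 + 8 + 4 + 1 = 413
  106 + 413 = 519, and 001000000111 = 512 + 4 + 2 + 1 = 519 ✓



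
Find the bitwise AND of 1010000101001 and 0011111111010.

AND: 1 only when both bits are 1
  1010000101001
& 0011111111010
---------------
  0010000101000
Decimal: 5161 & 2042 = 1064



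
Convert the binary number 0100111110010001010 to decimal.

Sum of powers of 2 for each 1-bit:
2^1 + 2^3 + 2^7 + 2^10 + 2^11 + 2^12 + 2^13 + 2^14 + 2^17
= 2 + 8 + 128 + 1024 + 2048 + 4096 + 8192 + 16384 + 131072
= 162954



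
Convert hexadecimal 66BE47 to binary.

Convert each hex digit to 4 bits:
  6 = 0110
  6 = 0110
  B = 1011
  E = 1110
  4 = 0100
  7 = 0111
Concatenate: 011001101011111001000111



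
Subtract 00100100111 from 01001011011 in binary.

Method 1 - Direct subtraction (column by column from the right: bit − bit − borrow-in; if negative, add 2 and borrow 1 from the next column):
borrow: 01001001000
        01001011011
-       00100100111
-------------------
        00100110100

Method 2 - Add two's complement:
Two's complement of 00100100111: invert → 11011011000, add 1 → 11011011001
  01001011011
+ 11011011001
-------------
 100100110100  (end carry out of the top bit = 1)
Discarding the end carry: 00100110100
Decimal check:
  01001011011 = 512 + 64 + 16 + 8 + 2 + 1 = 603
  00100100111 = 256 + 32 + 4 + 2 + 1 = 295
  603 - 295 = 308, and 00100110100 = 256 + 32 + 16 + 4 = 308 ✓



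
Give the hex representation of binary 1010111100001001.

Group into 4-bit nibbles from right:
  1010 = A
  1111 = F
  0000 = 0
  1001 = 9
Result: AF09



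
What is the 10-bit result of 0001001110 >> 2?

Original: 0001001110 (decimal 78)
Shift right by 2 positions
Drop the 2 low bits; fill with zeros on the left
Result: 0000010011 (decimal 19)
Equivalent: 78 >> 2 = 78 ÷ 2^2 = 19



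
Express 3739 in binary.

Using repeated division by 2:
3739 ÷ 2 = 1869 remainder 1
1869 ÷ 2 = 934 remainder 1
934 ÷ 2 = 467 remainder 0
467 ÷ 2 = 233 remainder 1
233 ÷ 2 = 116 remainder 1
116 ÷ 2 = 58 remainder 0
58 ÷ 2 = 29 remainder 0
29 ÷ 2 = 14 remainder 1
14 ÷ 2 = 7 remainder 0
7 ÷ 2 = 3 remainder 1
3 ÷ 2 = 1 remainder 1
1 ÷ 2 = 0 remainder 1
Reading remainders bottom to top: 111010011011



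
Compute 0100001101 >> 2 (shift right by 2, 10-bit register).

Original: 0100001101 (decimal 269)
Shift right by 2 positions
Drop the 2 low bits; fill with zeros on the left
Result: 0001000011 (decimal 67)
Equivalent: 269 >> 2 = 269 ÷ 2^2 = 67



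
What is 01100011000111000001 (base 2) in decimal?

Sum of powers of 2 for each 1-bit:
2^0 + 2^6 + 2^7 + 2^8 + 2^12 + 2^13 + 2^17 + 2^18
= 1 + 64 + 128 + 256 + 4096 + 8192 + 131072 + 262144
= 405953



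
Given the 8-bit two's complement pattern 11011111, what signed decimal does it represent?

Binary: 11011111
Sign bit: 1 (negative)
Invert: 00100000
Add 1:  00100001
Magnitude: 00100001 = 32 + 1 = 33
Value: -33



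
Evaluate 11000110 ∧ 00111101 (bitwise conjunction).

AND: 1 only when both bits are 1
  11000110
& 00111101
----------
  00000100
Decimal: 198 & 61 = 4



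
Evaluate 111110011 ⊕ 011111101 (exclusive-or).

XOR: 1 when bits differ
  111110011
^ 011111101
-----------
  100001110
Decimal: 499 ^ 253 = 270



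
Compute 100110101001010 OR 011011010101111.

OR: 1 when either bit is 1
  100110101001010
| 011011010101111
-----------------
  111111111101111
Decimal: 19786 | 13999 = 32751



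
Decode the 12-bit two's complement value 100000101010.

Binary: 100000101010
Sign bit: 1 (negative)
Invert: 011111010101
Add 1:  011111010110
Magnitude: 011111010110 = 1024 + 512 + 256 + 128 + 64 + 16 + 4 + 2 = 2006
Value: -2006



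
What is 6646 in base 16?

Using repeated division by 16 (digits 10–15 are A–F):
6646 ÷ 16 = 415 remainder 6
415 ÷ 16 = 25 remainder 15 (F)
25 ÷ 16 = 1 remainder 9
1 ÷ 16 = 0 remainder 1
Reading remainders bottom to top: 19F6



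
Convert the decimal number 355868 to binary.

Using repeated division by 2:
355868 ÷ 2 = 177934 remainder 0
177934 ÷ 2 = 88967 remainder 0
88967 ÷ 2 = 44483 remainder 1
44483 ÷ 2 = 22241 remainder 1
22241 ÷ 2 = 11120 remainder 1
11120 ÷ 2 = 5560 remainder 0
5560 ÷ 2 = 2780 remainder 0
2780 ÷ 2 = 1390 remainder 0
1390 ÷ 2 = 695 remainder 0
695 ÷ 2 = 347 remainder 1
347 ÷ 2 = 173 remainder 1
173 ÷ 2 = 86 remainder 1
86 ÷ 2 = 43 remainder 0
43 ÷ 2 = 21 remainder 1
21 ÷ 2 = 10 remainder 1
10 ÷ 2 = 5 remainder 0
5 ÷ 2 = 2 remainder 1
2 ÷ 2 = 1 remainder 0
1 ÷ 2 = 0 remainder 1
Reading remainders bottom to top: 1010110111000011100



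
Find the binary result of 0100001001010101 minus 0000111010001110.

Method 1 - Direct subtraction (column by column from the right: bit − bit − borrow-in; if negative, add 2 and borrow 1 from the next column):
borrow: 0111111100011100
        0100001001010101
-       0000111010001110
------------------------
        0011001111000111

Method 2 - Add two's complement:
Two's complement of 0000111010001110: invert → 1111000101110001, add 1 → 1111000101110010
  0100001001010101
+ 1111000101110010
------------------
 10011001111000111  (end carry out of the top bit = 1)
Discarding the end carry: 0011001111000111
Decimal check:
  0100001001010101 = 16384 + 512 + 64 + 16 + 4 + 1 = 16981
  0000111010001110 = 2048 + 1024 + 512 + 128 + 8 + 4 + 2 = 3726
  16981 - 3726 = 13255, and 0011001111000111 = 8192 + 4096 + 512 + 256 + 128 + 64 + 4 + 2 + 1 = 13255 ✓



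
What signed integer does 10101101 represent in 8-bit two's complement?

Binary: 10101101
Sign bit: 1 (negative)
Invert: 01010010
Add 1:  01010011
Magnitude: 01010011 = 64 + 16 + 2 + 1 = 83
Value: -83



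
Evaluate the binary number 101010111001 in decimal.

Sum of powers of 2 for each 1-bit:
2^0 + 2^3 + 2^4 + 2^5 + 2^7 + 2^9 + 2^11
= 1 + 8 + 16 + 32 + 128 + 512 + 2048
= 2745



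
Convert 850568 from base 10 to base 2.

Using repeated division by 2:
850568 ÷ 2 = 425284 remainder 0
425284 ÷ 2 = 212642 remainder 0
212642 ÷ 2 = 106321 remainder 0
106321 ÷ 2 = 53160 remainder 1
53160 ÷ 2 = 26580 remainder 0
26580 ÷ 2 = 13290 remainder 0
13290 ÷ 2 = 6645 remainder 0
6645 ÷ 2 = 3322 remainder 1
3322 ÷ 2 = 1661 remainder 0
1661 ÷ 2 = 830 remainder 1
830 ÷ 2 = 415 remainder 0
415 ÷ 2 = 207 remainder 1
207 ÷ 2 = 103 remainder 1
103 ÷ 2 = 51 remainder 1
51 ÷ 2 = 25 remainder 1
25 ÷ 2 = 12 remainder 1
12 ÷ 2 = 6 remainder 0
6 ÷ 2 = 3 remainder 0
3 ÷ 2 = 1 remainder 1
1 ÷ 2 = 0 remainder 1
Reading remainders bottom to top: 11001111101010001000



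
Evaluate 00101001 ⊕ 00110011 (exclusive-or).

XOR: 1 when bits differ
  00101001
^ 00110011
----------
  00011010
Decimal: 41 ^ 51 = 26



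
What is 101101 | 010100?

OR: 1 when either bit is 1
  101101
| 010100
--------
  111101
Decimal: 45 | 20 = 61



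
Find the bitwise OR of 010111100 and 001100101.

OR: 1 when either bit is 1
  010111100
| 001100101
-----------
  011111101
Decimal: 188 | 101 = 253



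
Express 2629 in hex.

Using repeated division by 16 (digits 10–15 are A–F):
2629 ÷ 16 = 164 remainder 5
164 ÷ 16 = 10 remainder 4
10 ÷ 16 = 0 remainder 10 (A)
Reading remainders bottom to top: A45



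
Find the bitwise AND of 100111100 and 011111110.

AND: 1 only when both bits are 1
  100111100
& 011111110
-----------
  000111100
Decimal: 316 & 254 = 60



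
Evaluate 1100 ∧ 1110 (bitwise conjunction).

AND: 1 only when both bits are 1
  1100
& 1110
------
  1100
Decimal: 12 & 14 = 12



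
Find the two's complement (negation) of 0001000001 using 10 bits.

Original: 0001000001
Step 1 - Invert all bits: 1110111110
Step 2 - Add 1: 1110111111
Verification: 0001000001 + 1110111111 = 10000000000; discarding the end carry (carry out of the top bit) leaves the 10-bit value 0000000000, as required for x + (-x)



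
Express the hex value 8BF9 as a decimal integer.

Expand by place value (powers of 16):
Digit values: B = 11, F = 15
8BF9 = 8 × 16^3 + 11 × 16^2 + 15 × 16^1 + 9 × 16^0
= 8 × 4096 + 11 × 256 + 15 × 16 + 9 × 1
= 32768 + 2816 + 240 + 9
= 35833



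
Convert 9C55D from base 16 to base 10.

Expand by place value (powers of 16):
Digit values: C = 12, D = 13
9C55D = 9 × 16^4 + 12 × 16^3 + 5 × 16^2 + 5 × 16^1 + 13 × 16^0
= 9 × 65536 + 12 × 4096 + 5 × 256 + 5 × 16 + 13 × 1
= 589824 + 49152 + 1280 + 80 + 13
= 640349



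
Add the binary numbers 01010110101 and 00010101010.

Add column by column from the right: bit + bit + carry-in; write the sum mod 2, carry 1 when the sum is 2 or 3.
carry:  00101000000
        01010110101
+       00010101010
-------------------
       001101011111
(the carry out of the leftmost column, 0, becomes the leading bit)
Decimal check:
  01010110101 = 512 + 128 + 32 + 16 + 4 + 1 = 693
  00010101010 = 128 + 32 + 8 + 2 = 170
  693 + 170 = 863, and 001101011111 = 512 + 256 + 64 + 16 + 8 + 4 + 2 + 1 = 863 ✓



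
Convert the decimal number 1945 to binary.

Using repeated division by 2:
1945 ÷ 2 = 972 remainder 1
972 ÷ 2 = 486 remainder 0
486 ÷ 2 = 243 remainder 0
243 ÷ 2 = 121 remainder 1
121 ÷ 2 = 60 remainder 1
60 ÷ 2 = 30 remainder 0
30 ÷ 2 = 15 remainder 0
15 ÷ 2 = 7 remainder 1
7 ÷ 2 = 3 remainder 1
3 ÷ 2 = 1 remainder 1
1 ÷ 2 = 0 remainder 1
Reading remainders bottom to top: 11110011001



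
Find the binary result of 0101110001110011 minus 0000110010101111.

Method 1 - Direct subtraction (column by column from the right: bit − bit − borrow-in; if negative, add 2 and borrow 1 from the next column):
borrow: 0001111100011000
        0101110001110011
-       0000110010101111
------------------------
        0100111111000100

Method 2 - Add two's complement:
Two's complement of 0000110010101111: invert → 1111001101010000, add 1 → 1111001101010001
  0101110001110011
+ 1111001101010001
------------------
 10100111111000100  (end carry out of the top bit = 1)
Discarding the end carry: 0100111111000100
Decimal check:
  0101110001110011 = 16384 + 4096 + 2048 + 1024 + 64 + 32 + 16 + 2 + 1 = 23667
  0000110010101111 = 2048 + 1024 + 128 + 32 + 8 + 4 + 2 + 1 = 3247
  23667 - 3247 = 20420, and 0100111111000100 = 16384 + 2048 + 1024 + 512 + 256 + 128 + 64 + 4 = 20420 ✓



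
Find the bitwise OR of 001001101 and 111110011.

OR: 1 when either bit is 1
  001001101
| 111110011
-----------
  111111111
Decimal: 77 | 499 = 511



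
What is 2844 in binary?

Using repeated division by 2:
2844 ÷ 2 = 1422 remainder 0
1422 ÷ 2 = 711 remainder 0
711 ÷ 2 = 355 remainder 1
355 ÷ 2 = 177 remainder 1
177 ÷ 2 = 88 remainder 1
88 ÷ 2 = 44 remainder 0
44 ÷ 2 = 22 remainder 0
22 ÷ 2 = 11 remainder 0
11 ÷ 2 = 5 remainder 1
5 ÷ 2 = 2 remainder 1
2 ÷ 2 = 1 remainder 0
1 ÷ 2 = 0 remainder 1
Reading remainders bottom to top: 101100011100



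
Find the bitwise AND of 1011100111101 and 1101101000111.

AND: 1 only when both bits are 1
  1011100111101
& 1101101000111
---------------
  1001100000101
Decimal: 5949 & 6983 = 4869



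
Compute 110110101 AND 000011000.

AND: 1 only when both bits are 1
  110110101
& 000011000
-----------
  000010000
Decimal: 437 & 24 = 16



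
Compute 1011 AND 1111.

AND: 1 only when both bits are 1
  1011
& 1111
------
  1011
Decimal: 11 & 15 = 11



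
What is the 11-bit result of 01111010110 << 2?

Original: 01111010110 (decimal 982)
Shift left by 2 positions
Append 2 zeros on the right and drop the 2 high bits that overflow the 11-bit width
Result: 11101011000 (decimal 1880)
Equivalent: 982 << 2 = 982 × 2^2 = 3928, truncated to 11 bits = 1880



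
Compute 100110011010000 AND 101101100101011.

AND: 1 only when both bits are 1
  100110011010000
& 101101100101011
-----------------
  100100000000000
Decimal: 19664 & 23339 = 18432



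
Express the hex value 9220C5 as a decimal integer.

Expand by place value (powers of 16):
Digit values: C = 12
9220C5 = 9 × 16^5 + 2 × 16^4 + 2 × 16^3 + 0 × 16^2 + 12 × 16^1 + 5 × 16^0
= 9 × 1048576 + 2 × 65536 + 2 × 4096 + 0 × 256 + 12 × 16 + 5 × 1
= 9437184 + 131072 + 8192 + 0 + 192 + 5
= 9576645



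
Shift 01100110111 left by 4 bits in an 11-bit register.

Original: 01100110111 (decimal 823)
Shift left by 4 positions
Append 4 zeros on the right and drop the 4 high bits that overflow the 11-bit width
Result: 01101110000 (decimal 880)
Equivalent: 823 << 4 = 823 × 2^4 = 13168, truncated to 11 bits = 880



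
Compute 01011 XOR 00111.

XOR: 1 when bits differ
  01011
^ 00111
-------
  01100
Decimal: 11 ^ 7 = 12



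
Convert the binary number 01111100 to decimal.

Sum of powers of 2 for each 1-bit:
2^2 + 2^3 + 2^4 + 2^5 + 2^6
= 4 + 8 + 16 + 32 + 64
= 124

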